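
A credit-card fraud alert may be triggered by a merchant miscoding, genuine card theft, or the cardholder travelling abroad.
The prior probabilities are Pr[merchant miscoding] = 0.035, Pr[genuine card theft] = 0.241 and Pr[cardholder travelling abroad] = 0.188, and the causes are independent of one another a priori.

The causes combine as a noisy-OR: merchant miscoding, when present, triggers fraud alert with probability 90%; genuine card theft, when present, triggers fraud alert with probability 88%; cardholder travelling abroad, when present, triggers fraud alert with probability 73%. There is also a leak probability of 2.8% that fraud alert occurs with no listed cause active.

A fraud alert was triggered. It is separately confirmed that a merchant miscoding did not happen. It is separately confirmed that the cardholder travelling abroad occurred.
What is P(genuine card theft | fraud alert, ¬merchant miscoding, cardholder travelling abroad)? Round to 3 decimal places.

Under noisy-OR, P(fraud alert | causes) = 1 − (1−0.028)·∏(1−qᵢ) over the active causes.
Sum P(fraud alert|·) weighted by the priors over both values of genuine card theft:
  P(fraud alert | ¬merchant miscoding, cardholder travelling abroad) = 0.73756·0.759 + 0.968507·0.241
        = 0.559808 + 0.233410 = 0.793218
Configurations with genuine card theft contribute 0.233410, so
  P(genuine card theft | fraud alert, ¬merchant miscoding, cardholder travelling abroad) = 0.233410 / 0.793218 ≈ 0.294

P(genuine card theft | fraud alert, ¬merchant miscoding, cardholder travelling abroad) ≈ 0.294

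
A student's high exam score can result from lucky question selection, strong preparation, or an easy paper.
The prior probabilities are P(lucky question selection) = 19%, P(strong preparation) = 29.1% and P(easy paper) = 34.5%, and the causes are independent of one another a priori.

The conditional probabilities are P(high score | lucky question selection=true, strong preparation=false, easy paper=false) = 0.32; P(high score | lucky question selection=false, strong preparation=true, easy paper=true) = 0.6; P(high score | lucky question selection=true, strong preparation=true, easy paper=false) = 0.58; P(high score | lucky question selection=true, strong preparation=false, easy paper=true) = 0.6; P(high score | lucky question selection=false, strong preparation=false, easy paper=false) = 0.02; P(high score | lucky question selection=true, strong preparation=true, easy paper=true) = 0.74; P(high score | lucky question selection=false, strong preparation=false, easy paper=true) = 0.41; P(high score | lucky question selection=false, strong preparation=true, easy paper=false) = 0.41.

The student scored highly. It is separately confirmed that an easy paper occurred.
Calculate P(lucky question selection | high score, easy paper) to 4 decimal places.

Sum P(high score|·) weighted by the priors over the 4 (lucky question selection, strong preparation) configurations:
  P(high score | easy paper) = 0.41·0.81·0.709 + 0.6·0.81·0.291 + 0.6·0.19·0.709 + 0.74·0.19·0.291
        = 0.235459 + 0.141426 + 0.080826 + 0.040915 = 0.498626
The terms with lucky question selection present sum to 0.121741, so
  P(lucky question selection | high score, easy paper) = 0.121741 / 0.498626 ≈ 0.2442

P(lucky question selection | high score, easy paper) ≈ 0.2442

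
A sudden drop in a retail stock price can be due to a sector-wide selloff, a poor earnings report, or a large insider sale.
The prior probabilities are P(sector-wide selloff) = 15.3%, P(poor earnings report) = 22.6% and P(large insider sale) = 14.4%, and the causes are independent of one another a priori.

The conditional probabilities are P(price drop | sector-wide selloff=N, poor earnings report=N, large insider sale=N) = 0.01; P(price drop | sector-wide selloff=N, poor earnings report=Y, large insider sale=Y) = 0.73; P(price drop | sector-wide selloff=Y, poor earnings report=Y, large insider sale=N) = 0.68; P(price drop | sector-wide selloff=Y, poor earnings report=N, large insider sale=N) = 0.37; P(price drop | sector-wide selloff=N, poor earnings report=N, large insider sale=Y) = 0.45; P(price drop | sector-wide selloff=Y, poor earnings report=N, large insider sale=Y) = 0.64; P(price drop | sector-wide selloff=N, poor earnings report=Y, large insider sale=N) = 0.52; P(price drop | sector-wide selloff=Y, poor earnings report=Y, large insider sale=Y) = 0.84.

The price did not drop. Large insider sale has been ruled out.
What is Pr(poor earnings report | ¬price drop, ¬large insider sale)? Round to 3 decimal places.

Pr(poor earnings report | ¬price drop, ¬large insider sale) ≈ 0.125

By total probability over the 4 (sector-wide selloff, poor earnings report) configurations:
  P(¬price drop | ¬large insider sale) = 0.99·0.847·0.774 + 0.48·0.847·0.226 + 0.63·0.153·0.774 + 0.32·0.153·0.226
        = 0.649022 + 0.091883 + 0.074606 + 0.011065 = 0.826576
The terms with poor earnings report present sum to 0.102948, so
  P(poor earnings report | ¬price drop, ¬large insider sale) = 0.102948 / 0.826576 ≈ 0.125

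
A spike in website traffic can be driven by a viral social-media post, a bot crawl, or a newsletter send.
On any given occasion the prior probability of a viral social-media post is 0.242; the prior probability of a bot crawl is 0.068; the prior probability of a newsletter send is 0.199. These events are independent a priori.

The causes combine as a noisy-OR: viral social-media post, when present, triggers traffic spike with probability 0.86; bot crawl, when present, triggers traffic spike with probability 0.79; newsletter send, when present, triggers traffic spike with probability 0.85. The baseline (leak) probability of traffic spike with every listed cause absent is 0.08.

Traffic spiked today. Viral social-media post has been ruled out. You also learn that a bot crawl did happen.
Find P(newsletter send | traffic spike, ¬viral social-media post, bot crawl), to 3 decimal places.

Under noisy-OR, P(traffic spike | causes) = 1 − (1−0.08)·∏(1−qᵢ) over the active causes.
P(traffic spike | ¬viral social-media post, bot crawl) = 0.8068×0.801 + 0.97102×0.199 = 0.646247 + 0.193233 = 0.839480
Of this, 0.193233 comes from 0.97102×0.199 (the newsletter send=true cases).
P(newsletter send | traffic spike, ¬viral social-media post, bot crawl) = 0.193233 / 0.839480 ≈ 0.230

P(newsletter send | traffic spike, ¬viral social-media post, bot crawl) ≈ 0.230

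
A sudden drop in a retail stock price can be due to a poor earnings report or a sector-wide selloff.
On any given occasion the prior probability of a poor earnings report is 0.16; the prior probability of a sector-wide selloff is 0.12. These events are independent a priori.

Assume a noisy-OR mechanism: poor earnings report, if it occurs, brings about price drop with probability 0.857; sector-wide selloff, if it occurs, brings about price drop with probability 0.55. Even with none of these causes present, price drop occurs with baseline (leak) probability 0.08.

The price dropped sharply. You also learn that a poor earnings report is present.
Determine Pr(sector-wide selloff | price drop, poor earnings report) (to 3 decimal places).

Pr(sector-wide selloff | price drop, poor earnings report) ≈ 0.129

Under noisy-OR, P(price drop | causes) = 1 − (1−0.08)·∏(1−qᵢ) over the active causes.
P(price drop | poor earnings report) = 0.86844*0.88 + 0.940798*0.12 = 0.764227 + 0.112896 = 0.877123
Restricting to configurations with sector-wide selloff present: 0.940798*0.12 = 0.112896.
P(sector-wide selloff | price drop, poor earnings report) = 0.112896 / 0.877123 ≈ 0.129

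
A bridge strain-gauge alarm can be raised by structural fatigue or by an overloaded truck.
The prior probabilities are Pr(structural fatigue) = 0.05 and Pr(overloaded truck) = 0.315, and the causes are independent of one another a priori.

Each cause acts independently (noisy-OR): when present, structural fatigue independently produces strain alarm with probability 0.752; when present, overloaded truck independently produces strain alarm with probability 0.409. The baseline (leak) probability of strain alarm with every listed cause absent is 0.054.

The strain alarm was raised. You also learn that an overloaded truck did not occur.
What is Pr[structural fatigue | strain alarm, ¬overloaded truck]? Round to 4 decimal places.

Under noisy-OR, P(strain alarm | causes) = 1 − (1−0.054)·∏(1−qᵢ) over the active causes.
Enumerate both values of structural fatigue and weight by the priors:
  P(strain alarm | ¬overloaded truck) = 0.054*0.95 + 0.765392*0.05
        = 0.051300 + 0.038270 = 0.089570
Configurations with structural fatigue contribute 0.038270, so
  P(structural fatigue | strain alarm, ¬overloaded truck) = 0.038270 / 0.089570 ≈ 0.4273

Pr[structural fatigue | strain alarm, ¬overloaded truck] ≈ 0.4273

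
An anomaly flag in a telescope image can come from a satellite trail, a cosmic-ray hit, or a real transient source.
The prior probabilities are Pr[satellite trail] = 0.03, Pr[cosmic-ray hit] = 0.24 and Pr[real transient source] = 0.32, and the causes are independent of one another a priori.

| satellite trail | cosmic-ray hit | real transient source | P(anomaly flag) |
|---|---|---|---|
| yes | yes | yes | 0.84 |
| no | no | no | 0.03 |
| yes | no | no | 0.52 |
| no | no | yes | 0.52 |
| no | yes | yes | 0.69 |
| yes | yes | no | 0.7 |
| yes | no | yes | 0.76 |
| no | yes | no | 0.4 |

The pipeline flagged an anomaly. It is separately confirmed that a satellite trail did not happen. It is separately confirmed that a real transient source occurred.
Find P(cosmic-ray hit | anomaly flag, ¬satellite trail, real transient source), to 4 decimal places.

Sum P(anomaly flag|·) weighted by the priors over both values of cosmic-ray hit:
  P(anomaly flag | ¬satellite trail, real transient source) = 0.52·0.76 + 0.69·0.24
        = 0.395200 + 0.165600 = 0.560800
The terms with cosmic-ray hit present sum to 0.165600, so
  P(cosmic-ray hit | anomaly flag, ¬satellite trail, real transient source) = 0.165600 / 0.560800 ≈ 0.2953

P(cosmic-ray hit | anomaly flag, ¬satellite trail, real transient source) ≈ 0.2953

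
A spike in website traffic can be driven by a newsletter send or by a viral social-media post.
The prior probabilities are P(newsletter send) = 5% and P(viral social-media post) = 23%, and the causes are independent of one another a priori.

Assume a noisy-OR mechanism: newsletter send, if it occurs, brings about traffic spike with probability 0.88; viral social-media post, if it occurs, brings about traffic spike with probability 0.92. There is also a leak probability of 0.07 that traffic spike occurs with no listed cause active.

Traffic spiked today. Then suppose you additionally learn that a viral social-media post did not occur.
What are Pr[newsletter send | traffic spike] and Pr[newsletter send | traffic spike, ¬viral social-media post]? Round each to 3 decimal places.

Pr[newsletter send | traffic spike] ≈ 0.152; Pr[newsletter send | traffic spike, ¬viral social-media post] ≈ 0.400

Under noisy-OR, P(traffic spike | causes) = 1 − (1−0.07)·∏(1−qᵢ) over the active causes.
P(traffic spike) = 0.07×0.95×0.77 + 0.9256×0.95×0.23 + 0.8884×0.05×0.77 + 0.991072×0.05×0.23 = 0.051205 + 0.202244 + 0.034203 + 0.011397 = 0.299049
The newsletter send-present share is 0.034203 + 0.011397 = 0.045600.
Hence the posterior is 0.045600/0.299049 ≈ 0.152.

With the extra evidence:
Sum P(traffic spike|·) weighted by the priors over both values of newsletter send:
  P(traffic spike | ¬viral social-media post) = 0.07*0.95 + 0.8884*0.05
        = 0.066500 + 0.044420 = 0.110920
Configurations with newsletter send contribute 0.044420, so
  P(newsletter send | traffic spike, ¬viral social-media post) = 0.044420 / 0.110920 ≈ 0.400
With viral social-media post excluded, newsletter send must carry more of the explanatory weight for the traffic spike.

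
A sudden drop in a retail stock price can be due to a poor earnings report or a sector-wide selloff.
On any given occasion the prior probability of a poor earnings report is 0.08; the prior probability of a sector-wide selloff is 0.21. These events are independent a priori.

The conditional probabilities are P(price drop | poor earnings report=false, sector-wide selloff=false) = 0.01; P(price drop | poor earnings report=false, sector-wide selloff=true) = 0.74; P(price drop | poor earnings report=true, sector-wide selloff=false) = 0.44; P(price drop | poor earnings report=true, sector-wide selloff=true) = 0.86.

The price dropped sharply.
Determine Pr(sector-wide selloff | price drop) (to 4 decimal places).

Pr(sector-wide selloff | price drop) ≈ 0.8178

Weight on sector-wide selloff=true, given the evidence: 0.142968 + 0.014448 = 0.157416
The normalizing constant is 0.01×0.92×0.79 + 0.74×0.92×0.21 + 0.44×0.08×0.79 + 0.86×0.08×0.21 = 0.192492
Posterior = 0.157416 / 0.192492 ≈ 0.8178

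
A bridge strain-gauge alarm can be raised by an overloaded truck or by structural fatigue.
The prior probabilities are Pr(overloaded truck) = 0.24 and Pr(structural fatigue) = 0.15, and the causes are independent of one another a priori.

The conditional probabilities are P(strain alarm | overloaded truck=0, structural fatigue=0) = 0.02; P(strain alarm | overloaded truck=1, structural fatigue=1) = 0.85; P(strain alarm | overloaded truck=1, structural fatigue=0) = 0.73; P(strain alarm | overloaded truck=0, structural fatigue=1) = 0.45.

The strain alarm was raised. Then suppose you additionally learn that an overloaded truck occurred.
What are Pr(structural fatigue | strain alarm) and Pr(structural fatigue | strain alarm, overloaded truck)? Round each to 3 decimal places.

Pr(structural fatigue | strain alarm) ≈ 0.336; Pr(structural fatigue | strain alarm, overloaded truck) ≈ 0.170

Enumerate the 4 (overloaded truck, structural fatigue) configurations and weight by the priors:
  P(strain alarm) = 0.02×0.76×0.85 + 0.45×0.76×0.15 + 0.73×0.24×0.85 + 0.85×0.24×0.15
        = 0.012920 + 0.051300 + 0.148920 + 0.030600 = 0.243740
Configurations with structural fatigue contribute 0.081900, so
  P(structural fatigue | strain alarm) = 0.081900 / 0.243740 ≈ 0.336

Now also conditioning on overloaded truck=true:
Sum P(strain alarm|·) weighted by the priors over both values of structural fatigue:
  P(strain alarm | overloaded truck) = 0.73*0.85 + 0.85*0.15
        = 0.620500 + 0.127500 = 0.748000
Keeping only the structural fatigue-present terms gives 0.127500, so
  P(structural fatigue | strain alarm, overloaded truck) = 0.127500 / 0.748000 ≈ 0.170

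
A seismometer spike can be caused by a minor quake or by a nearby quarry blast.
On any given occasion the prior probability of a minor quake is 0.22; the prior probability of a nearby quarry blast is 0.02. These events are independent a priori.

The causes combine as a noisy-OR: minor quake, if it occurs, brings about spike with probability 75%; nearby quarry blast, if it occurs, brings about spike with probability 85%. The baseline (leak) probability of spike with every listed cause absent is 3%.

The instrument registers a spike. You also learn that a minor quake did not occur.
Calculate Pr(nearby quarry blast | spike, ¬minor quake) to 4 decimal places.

Pr(nearby quarry blast | spike, ¬minor quake) ≈ 0.3676

Under noisy-OR, P(spike | causes) = 1 − (1−0.03)·∏(1−qᵢ) over the active causes.
P(spike | ¬minor quake) = 0.03*0.98 + 0.8545*0.02 = 0.029400 + 0.017090 = 0.046490
The nearby quarry blast-present share is 0.8545*0.02 = 0.017090.
So P(nearby quarry blast | spike, ¬minor quake) = 0.017090/0.046490 ≈ 0.3676.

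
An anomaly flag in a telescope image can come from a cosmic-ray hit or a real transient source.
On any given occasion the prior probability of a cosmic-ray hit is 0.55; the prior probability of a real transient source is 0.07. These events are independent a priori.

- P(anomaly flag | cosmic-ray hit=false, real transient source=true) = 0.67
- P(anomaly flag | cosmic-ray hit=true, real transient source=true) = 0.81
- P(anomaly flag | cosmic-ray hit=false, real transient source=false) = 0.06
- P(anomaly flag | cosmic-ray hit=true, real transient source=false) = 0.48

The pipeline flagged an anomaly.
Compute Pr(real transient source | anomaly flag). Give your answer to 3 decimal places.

For the numerator, keep only real transient source=true terms: 0.021105 + 0.031185 = 0.052290
Normalizer over all consistent configurations: 0.06·0.45·0.93 + 0.67·0.45·0.07 + 0.48·0.55·0.93 + 0.81·0.55·0.07 = 0.322920
Posterior = 0.052290 / 0.322920 ≈ 0.162

Pr(real transient source | anomaly flag) ≈ 0.162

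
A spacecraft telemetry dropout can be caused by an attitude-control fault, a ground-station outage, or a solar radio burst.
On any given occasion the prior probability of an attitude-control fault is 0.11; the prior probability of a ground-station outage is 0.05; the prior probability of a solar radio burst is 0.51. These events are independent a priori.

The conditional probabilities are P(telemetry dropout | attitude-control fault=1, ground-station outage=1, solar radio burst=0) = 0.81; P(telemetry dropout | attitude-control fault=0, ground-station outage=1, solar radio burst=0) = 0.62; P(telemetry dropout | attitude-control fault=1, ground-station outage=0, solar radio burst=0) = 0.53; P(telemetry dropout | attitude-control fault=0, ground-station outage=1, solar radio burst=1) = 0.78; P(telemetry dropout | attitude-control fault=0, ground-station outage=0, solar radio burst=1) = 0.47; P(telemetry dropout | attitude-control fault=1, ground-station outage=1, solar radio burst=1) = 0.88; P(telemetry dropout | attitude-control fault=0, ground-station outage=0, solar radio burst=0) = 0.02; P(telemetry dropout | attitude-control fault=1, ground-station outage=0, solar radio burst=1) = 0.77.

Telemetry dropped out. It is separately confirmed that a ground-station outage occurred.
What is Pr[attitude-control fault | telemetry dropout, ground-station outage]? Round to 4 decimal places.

Pr[attitude-control fault | telemetry dropout, ground-station outage] ≈ 0.1297

By total probability over the 4 (attitude-control fault, solar radio burst) configurations:
  P(telemetry dropout | ground-station outage) = 0.62×0.89×0.49 + 0.78×0.89×0.51 + 0.81×0.11×0.49 + 0.88×0.11×0.51
        = 0.270382 + 0.354042 + 0.043659 + 0.049368 = 0.717451
The terms with attitude-control fault present sum to 0.093027, so
  P(attitude-control fault | telemetry dropout, ground-station outage) = 0.093027 / 0.717451 ≈ 0.1297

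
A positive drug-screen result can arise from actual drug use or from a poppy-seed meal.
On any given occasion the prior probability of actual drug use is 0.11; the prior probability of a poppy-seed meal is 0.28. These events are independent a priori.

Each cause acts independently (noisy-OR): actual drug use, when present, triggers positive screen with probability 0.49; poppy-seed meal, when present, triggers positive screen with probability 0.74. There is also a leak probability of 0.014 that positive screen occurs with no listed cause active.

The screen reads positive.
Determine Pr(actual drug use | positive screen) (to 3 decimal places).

Under noisy-OR, P(positive screen | causes) = 1 − (1−0.014)·∏(1−qᵢ) over the active causes.
P(positive screen) = 0.014·0.89·0.72 + 0.74364·0.89·0.28 + 0.49714·0.11·0.72 + 0.869256·0.11·0.28 = 0.008971 + 0.185315 + 0.039373 + 0.026773 = 0.260432
Of this, 0.066146 comes from 0.039373 + 0.026773 (the actual drug use=true cases).
So P(actual drug use | positive screen) = 0.066146/0.260432 ≈ 0.254.

Pr(actual drug use | positive screen) ≈ 0.254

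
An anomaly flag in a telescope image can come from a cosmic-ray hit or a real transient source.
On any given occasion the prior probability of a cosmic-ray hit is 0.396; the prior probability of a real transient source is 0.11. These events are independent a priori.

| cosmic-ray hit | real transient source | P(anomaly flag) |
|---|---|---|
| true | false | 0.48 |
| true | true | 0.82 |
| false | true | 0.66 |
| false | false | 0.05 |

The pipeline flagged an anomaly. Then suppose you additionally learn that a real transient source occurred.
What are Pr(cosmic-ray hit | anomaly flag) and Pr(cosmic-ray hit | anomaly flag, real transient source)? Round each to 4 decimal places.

Pr(cosmic-ray hit | anomaly flag) ≈ 0.7434; Pr(cosmic-ray hit | anomaly flag, real transient source) ≈ 0.4489

P(anomaly flag) = 0.05*0.604*0.89 + 0.66*0.604*0.11 + 0.48*0.396*0.89 + 0.82*0.396*0.11 = 0.026878 + 0.043850 + 0.169171 + 0.035719 = 0.275618
The cosmic-ray hit-present share is 0.169171 + 0.035719 = 0.204890.
So P(cosmic-ray hit | anomaly flag) = 0.204890/0.275618 ≈ 0.7434.

Now also conditioning on real transient source=true:
Weight on cosmic-ray hit=true, given the evidence: 0.82*0.396 = 0.324720
Normalizer over all consistent configurations: 0.66*0.604 + 0.82*0.396 = 0.723360
Posterior = 0.324720 / 0.723360 ≈ 0.4489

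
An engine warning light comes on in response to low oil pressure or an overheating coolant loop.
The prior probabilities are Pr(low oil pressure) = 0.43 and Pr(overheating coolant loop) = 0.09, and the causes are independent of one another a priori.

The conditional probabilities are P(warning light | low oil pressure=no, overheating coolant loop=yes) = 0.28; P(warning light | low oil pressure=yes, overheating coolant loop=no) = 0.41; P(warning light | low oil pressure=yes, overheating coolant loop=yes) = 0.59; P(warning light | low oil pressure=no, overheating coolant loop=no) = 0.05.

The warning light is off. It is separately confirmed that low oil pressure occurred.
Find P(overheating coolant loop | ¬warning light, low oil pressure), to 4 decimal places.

P(overheating coolant loop | ¬warning light, low oil pressure) ≈ 0.0643

P(¬warning light | low oil pressure) = 0.59×0.91 + 0.41×0.09 = 0.536900 + 0.036900 = 0.573800
The overheating coolant loop-present share is 0.41×0.09 = 0.036900.
Hence the posterior is 0.036900/0.573800 ≈ 0.0643.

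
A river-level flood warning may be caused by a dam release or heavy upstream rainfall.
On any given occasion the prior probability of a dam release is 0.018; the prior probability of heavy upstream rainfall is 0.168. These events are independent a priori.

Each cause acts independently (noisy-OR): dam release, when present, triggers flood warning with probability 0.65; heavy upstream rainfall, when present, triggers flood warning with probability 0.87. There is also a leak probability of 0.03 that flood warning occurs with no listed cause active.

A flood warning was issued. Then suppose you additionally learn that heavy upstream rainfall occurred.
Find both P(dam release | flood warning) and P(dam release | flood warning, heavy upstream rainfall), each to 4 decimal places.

P(dam release | flood warning) ≈ 0.0704; P(dam release | flood warning, heavy upstream rainfall) ≈ 0.0197

Under noisy-OR, P(flood warning | causes) = 1 − (1−0.03)·∏(1−qᵢ) over the active causes.
P(flood warning) = 0.03×0.982×0.832 + 0.8739×0.982×0.168 + 0.6605×0.018×0.832 + 0.955865×0.018×0.168 = 0.024511 + 0.144173 + 0.009892 + 0.002891 = 0.181467
The dam release-present share is 0.009892 + 0.002891 = 0.012783.
So P(dam release | flood warning) = 0.012783/0.181467 ≈ 0.0704.

Now condition on the additional information:
P(flood warning | heavy upstream rainfall) = 0.8739·0.982 + 0.955865·0.018 = 0.858170 + 0.017206 = 0.875376
Of this, 0.017206 comes from 0.955865·0.018 (the dam release=true cases).
Hence the posterior is 0.017206/0.875376 ≈ 0.0197.
The drop from 0.0704 to 0.0197 is the explaining-away (discounting) effect.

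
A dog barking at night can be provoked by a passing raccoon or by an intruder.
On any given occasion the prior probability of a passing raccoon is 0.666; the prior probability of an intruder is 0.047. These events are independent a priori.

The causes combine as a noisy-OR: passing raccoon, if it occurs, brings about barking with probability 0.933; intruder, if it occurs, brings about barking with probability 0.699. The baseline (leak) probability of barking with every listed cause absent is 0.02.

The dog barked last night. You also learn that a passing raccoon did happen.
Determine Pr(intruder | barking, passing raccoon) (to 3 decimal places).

Under noisy-OR, P(barking | causes) = 1 − (1−0.02)·∏(1−qᵢ) over the active causes.
Numerator (weight on configurations with intruder): 0.980236*0.047 = 0.046071
Denominator P(barking | passing raccoon): 0.93434*0.953 + 0.980236*0.047 = 0.936497
Posterior = 0.046071 / 0.936497 ≈ 0.049

Pr(intruder | barking, passing raccoon) ≈ 0.049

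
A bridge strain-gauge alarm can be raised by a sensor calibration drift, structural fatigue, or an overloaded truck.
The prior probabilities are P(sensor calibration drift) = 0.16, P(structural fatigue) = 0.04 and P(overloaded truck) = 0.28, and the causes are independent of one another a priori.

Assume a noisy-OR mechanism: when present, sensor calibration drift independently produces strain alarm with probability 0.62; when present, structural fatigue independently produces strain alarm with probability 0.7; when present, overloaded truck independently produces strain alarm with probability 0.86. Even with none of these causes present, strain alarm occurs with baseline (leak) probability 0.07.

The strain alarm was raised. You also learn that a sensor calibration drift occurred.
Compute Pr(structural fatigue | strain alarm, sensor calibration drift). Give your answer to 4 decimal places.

Pr(structural fatigue | strain alarm, sensor calibration drift) ≈ 0.0498

Under noisy-OR, P(strain alarm | causes) = 1 − (1−0.07)·∏(1−qᵢ) over the active causes.
Sum P(strain alarm|·) weighted by the priors over the 4 (structural fatigue, overloaded truck) configurations:
  P(strain alarm | sensor calibration drift) = 0.6466×0.96×0.72 + 0.950524×0.96×0.28 + 0.89398×0.04×0.72 + 0.985157×0.04×0.28
        = 0.446930 + 0.255501 + 0.025747 + 0.011034 = 0.739212
The terms with structural fatigue present sum to 0.036781, so
  P(structural fatigue | strain alarm, sensor calibration drift) = 0.036781 / 0.739212 ≈ 0.0498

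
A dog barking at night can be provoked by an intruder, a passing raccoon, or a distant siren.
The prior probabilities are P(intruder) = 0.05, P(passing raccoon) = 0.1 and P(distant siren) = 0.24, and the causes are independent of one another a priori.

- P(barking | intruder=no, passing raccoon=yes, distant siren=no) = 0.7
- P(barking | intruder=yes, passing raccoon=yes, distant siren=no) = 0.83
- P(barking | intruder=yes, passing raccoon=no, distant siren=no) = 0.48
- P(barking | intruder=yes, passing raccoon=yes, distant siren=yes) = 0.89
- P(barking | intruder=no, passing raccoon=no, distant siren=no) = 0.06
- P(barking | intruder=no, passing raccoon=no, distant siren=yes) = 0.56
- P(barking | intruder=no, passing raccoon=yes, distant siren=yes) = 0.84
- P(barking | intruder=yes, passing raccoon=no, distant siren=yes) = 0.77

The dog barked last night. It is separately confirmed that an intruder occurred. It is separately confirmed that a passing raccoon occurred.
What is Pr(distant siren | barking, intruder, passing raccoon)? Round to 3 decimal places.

Numerator (weight on configurations with distant siren): 0.89*0.24 = 0.213600
Normalizer over all consistent configurations: 0.83*0.76 + 0.89*0.24 = 0.844400
Posterior = 0.213600 / 0.844400 ≈ 0.253

Pr(distant siren | barking, intruder, passing raccoon) ≈ 0.253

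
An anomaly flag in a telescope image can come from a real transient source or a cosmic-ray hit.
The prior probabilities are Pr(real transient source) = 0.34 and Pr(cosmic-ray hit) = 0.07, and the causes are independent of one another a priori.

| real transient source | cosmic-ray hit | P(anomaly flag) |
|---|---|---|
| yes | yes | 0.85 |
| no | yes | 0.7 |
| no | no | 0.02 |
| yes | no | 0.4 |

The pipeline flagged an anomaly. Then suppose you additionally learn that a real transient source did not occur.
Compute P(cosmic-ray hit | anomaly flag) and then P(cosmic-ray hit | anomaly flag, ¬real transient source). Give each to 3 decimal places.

P(anomaly flag) = 0.02·0.66·0.93 + 0.7·0.66·0.07 + 0.4·0.34·0.93 + 0.85·0.34·0.07 = 0.012276 + 0.032340 + 0.126480 + 0.020230 = 0.191326
The cosmic-ray hit-present share is 0.032340 + 0.020230 = 0.052570.
Hence the posterior is 0.052570/0.191326 ≈ 0.275.

With the extra evidence:
Numerator (weight on configurations with cosmic-ray hit): 0.7·0.07 = 0.049000
Denominator P(anomaly flag | ¬real transient source): 0.02·0.93 + 0.7·0.07 = 0.067600
Posterior = 0.049000 / 0.067600 ≈ 0.725

P(cosmic-ray hit | anomaly flag) ≈ 0.275; P(cosmic-ray hit | anomaly flag, ¬real transient source) ≈ 0.725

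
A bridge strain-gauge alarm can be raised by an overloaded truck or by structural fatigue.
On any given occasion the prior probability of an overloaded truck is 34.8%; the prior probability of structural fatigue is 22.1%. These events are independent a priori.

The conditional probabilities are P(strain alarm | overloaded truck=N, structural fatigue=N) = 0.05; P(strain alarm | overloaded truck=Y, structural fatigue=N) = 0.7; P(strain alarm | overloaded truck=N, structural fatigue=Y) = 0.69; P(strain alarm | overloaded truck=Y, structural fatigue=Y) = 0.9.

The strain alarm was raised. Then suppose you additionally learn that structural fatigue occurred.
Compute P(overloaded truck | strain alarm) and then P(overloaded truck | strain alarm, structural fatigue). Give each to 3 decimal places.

P(overloaded truck | strain alarm) ≈ 0.675; P(overloaded truck | strain alarm, structural fatigue) ≈ 0.410

By total probability over the 4 (overloaded truck, structural fatigue) configurations:
  P(strain alarm) = 0.05×0.652×0.779 + 0.69×0.652×0.221 + 0.7×0.348×0.779 + 0.9×0.348×0.221
        = 0.025395 + 0.099423 + 0.189764 + 0.069217 = 0.383799
The terms with overloaded truck present sum to 0.258981, so
  P(overloaded truck | strain alarm) = 0.258981 / 0.383799 ≈ 0.675

With the extra evidence:
P(strain alarm | structural fatigue) = 0.69×0.652 + 0.9×0.348 = 0.449880 + 0.313200 = 0.763080
Restricting to configurations with overloaded truck present: 0.9×0.348 = 0.313200.
Hence the posterior is 0.313200/0.763080 ≈ 0.410.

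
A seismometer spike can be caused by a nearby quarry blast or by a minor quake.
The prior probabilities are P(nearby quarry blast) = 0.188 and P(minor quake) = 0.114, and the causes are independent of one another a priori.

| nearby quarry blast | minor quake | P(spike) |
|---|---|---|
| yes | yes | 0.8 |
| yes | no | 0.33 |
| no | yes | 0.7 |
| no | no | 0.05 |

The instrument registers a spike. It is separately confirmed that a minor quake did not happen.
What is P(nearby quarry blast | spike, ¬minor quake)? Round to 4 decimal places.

P(nearby quarry blast | spike, ¬minor quake) ≈ 0.6044

By total probability over both values of nearby quarry blast:
  P(spike | ¬minor quake) = 0.05·0.812 + 0.33·0.188
        = 0.040600 + 0.062040 = 0.102640
Keeping only the nearby quarry blast-present terms gives 0.062040, so
  P(nearby quarry blast | spike, ¬minor quake) = 0.062040 / 0.102640 ≈ 0.6044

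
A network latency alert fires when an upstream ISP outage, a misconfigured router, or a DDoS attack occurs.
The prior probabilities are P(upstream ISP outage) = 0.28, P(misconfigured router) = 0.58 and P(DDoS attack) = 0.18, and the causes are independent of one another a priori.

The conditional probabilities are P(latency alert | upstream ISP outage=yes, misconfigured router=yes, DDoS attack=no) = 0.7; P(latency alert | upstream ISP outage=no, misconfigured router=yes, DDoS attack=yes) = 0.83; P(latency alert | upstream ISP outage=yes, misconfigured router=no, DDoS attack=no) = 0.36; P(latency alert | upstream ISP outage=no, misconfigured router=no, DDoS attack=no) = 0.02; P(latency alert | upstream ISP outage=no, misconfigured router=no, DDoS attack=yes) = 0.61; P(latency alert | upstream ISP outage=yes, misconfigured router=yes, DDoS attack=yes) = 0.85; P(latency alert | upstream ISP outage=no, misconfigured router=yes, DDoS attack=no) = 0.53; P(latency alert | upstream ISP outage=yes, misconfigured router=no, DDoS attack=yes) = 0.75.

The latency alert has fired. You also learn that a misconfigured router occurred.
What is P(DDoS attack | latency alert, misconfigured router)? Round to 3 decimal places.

P(DDoS attack | latency alert, misconfigured router) ≈ 0.241

Numerator (weight on configurations with DDoS attack): 0.107568 + 0.042840 = 0.150408
Denominator P(latency alert | misconfigured router): 0.53*0.72*0.82 + 0.83*0.72*0.18 + 0.7*0.28*0.82 + 0.85*0.28*0.18 = 0.624040
P(DDoS attack | latency alert, misconfigured router) = 0.150408/0.624040 ≈ 0.241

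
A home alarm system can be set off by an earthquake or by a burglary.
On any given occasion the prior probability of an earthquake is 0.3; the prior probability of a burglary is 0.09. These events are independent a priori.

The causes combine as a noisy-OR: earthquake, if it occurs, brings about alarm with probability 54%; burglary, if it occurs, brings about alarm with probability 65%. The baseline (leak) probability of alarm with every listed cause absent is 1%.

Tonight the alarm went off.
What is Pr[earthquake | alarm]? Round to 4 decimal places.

Under noisy-OR, P(alarm | causes) = 1 − (1−0.01)·∏(1−qᵢ) over the active causes.
P(alarm) = 0.01*0.7*0.91 + 0.6535*0.7*0.09 + 0.5446*0.3*0.91 + 0.84061*0.3*0.09 = 0.006370 + 0.041170 + 0.148676 + 0.022696 = 0.218912
Restricting to configurations with earthquake present: 0.148676 + 0.022696 = 0.171372.
So P(earthquake | alarm) = 0.171372/0.218912 ≈ 0.7828.

Pr[earthquake | alarm] ≈ 0.7828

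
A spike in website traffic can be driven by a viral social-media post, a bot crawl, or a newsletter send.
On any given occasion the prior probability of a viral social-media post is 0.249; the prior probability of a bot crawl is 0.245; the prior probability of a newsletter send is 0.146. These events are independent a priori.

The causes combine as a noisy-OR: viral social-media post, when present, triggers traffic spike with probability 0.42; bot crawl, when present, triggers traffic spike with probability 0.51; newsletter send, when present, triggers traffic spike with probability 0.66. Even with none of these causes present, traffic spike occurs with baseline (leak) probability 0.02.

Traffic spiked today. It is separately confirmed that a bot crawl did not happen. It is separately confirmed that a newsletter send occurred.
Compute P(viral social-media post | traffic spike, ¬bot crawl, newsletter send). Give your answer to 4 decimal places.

P(viral social-media post | traffic spike, ¬bot crawl, newsletter send) ≈ 0.2863

Under noisy-OR, P(traffic spike | causes) = 1 − (1−0.02)·∏(1−qᵢ) over the active causes.
Weight on viral social-media post=true, given the evidence: 0.806744*0.249 = 0.200879
The normalizing constant is 0.6668*0.751 + 0.806744*0.249 = 0.701646
P(viral social-media post | traffic spike, ¬bot crawl, newsletter send) = 0.200879/0.701646 ≈ 0.2863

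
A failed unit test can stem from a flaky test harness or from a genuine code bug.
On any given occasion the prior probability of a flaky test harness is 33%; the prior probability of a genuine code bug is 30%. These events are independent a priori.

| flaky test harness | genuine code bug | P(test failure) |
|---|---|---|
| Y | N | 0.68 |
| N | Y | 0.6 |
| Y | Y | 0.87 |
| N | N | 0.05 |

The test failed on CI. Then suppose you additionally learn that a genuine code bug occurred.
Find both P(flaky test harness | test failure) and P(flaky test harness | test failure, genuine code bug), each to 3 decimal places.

P(test failure) = 0.05×0.67×0.7 + 0.6×0.67×0.3 + 0.68×0.33×0.7 + 0.87×0.33×0.3 = 0.023450 + 0.120600 + 0.157080 + 0.086130 = 0.387260
The flaky test harness-present share is 0.157080 + 0.086130 = 0.243210.
Hence the posterior is 0.243210/0.387260 ≈ 0.628.

Now condition on the additional information:
By total probability over both values of flaky test harness:
  P(test failure | genuine code bug) = 0.6×0.67 + 0.87×0.33
        = 0.402000 + 0.287100 = 0.689100
Configurations with flaky test harness contribute 0.287100, so
  P(flaky test harness | test failure, genuine code bug) = 0.287100 / 0.689100 ≈ 0.417

P(flaky test harness | test failure) ≈ 0.628; P(flaky test harness | test failure, genuine code bug) ≈ 0.417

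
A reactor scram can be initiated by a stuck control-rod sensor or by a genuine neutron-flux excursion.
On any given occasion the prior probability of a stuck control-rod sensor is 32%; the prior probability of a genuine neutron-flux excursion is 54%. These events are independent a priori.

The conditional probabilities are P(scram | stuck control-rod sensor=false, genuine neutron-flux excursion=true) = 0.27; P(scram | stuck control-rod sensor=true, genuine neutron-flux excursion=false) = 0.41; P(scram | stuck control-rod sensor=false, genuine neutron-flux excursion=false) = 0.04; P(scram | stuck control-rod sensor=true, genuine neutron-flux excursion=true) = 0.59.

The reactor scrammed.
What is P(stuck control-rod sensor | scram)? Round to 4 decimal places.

P(scram) = 0.04·0.68·0.46 + 0.27·0.68·0.54 + 0.41·0.32·0.46 + 0.59·0.32·0.54 = 0.012512 + 0.099144 + 0.060352 + 0.101952 = 0.273960
Of this, 0.162304 comes from 0.060352 + 0.101952 (the stuck control-rod sensor=true cases).
So P(stuck control-rod sensor | scram) = 0.162304/0.273960 ≈ 0.5924.

P(stuck control-rod sensor | scram) ≈ 0.5924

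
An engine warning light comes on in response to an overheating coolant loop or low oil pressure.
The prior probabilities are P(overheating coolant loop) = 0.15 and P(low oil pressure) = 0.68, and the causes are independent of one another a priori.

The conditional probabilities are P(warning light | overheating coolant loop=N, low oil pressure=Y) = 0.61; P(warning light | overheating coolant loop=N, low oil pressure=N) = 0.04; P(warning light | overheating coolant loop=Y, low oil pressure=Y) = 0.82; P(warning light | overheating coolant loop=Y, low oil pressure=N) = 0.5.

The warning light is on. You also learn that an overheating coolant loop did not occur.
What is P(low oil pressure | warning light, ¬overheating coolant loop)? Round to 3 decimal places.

P(low oil pressure | warning light, ¬overheating coolant loop) ≈ 0.970

Enumerate both values of low oil pressure and weight by the priors:
  P(warning light | ¬overheating coolant loop) = 0.04·0.32 + 0.61·0.68
        = 0.012800 + 0.414800 = 0.427600
The terms with low oil pressure present sum to 0.414800, so
  P(low oil pressure | warning light, ¬overheating coolant loop) = 0.414800 / 0.427600 ≈ 0.970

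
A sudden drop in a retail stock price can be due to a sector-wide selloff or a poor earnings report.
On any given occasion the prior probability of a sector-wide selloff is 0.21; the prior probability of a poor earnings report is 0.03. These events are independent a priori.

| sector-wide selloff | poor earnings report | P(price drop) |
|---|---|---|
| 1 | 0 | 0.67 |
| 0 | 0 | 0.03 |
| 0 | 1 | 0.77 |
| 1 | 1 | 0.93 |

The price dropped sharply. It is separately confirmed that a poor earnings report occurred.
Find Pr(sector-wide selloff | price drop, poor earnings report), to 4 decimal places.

Pr(sector-wide selloff | price drop, poor earnings report) ≈ 0.2430

Sum P(price drop|·) weighted by the priors over both values of sector-wide selloff:
  P(price drop | poor earnings report) = 0.77·0.79 + 0.93·0.21
        = 0.608300 + 0.195300 = 0.803600
The terms with sector-wide selloff present sum to 0.195300, so
  P(sector-wide selloff | price drop, poor earnings report) = 0.195300 / 0.803600 ≈ 0.2430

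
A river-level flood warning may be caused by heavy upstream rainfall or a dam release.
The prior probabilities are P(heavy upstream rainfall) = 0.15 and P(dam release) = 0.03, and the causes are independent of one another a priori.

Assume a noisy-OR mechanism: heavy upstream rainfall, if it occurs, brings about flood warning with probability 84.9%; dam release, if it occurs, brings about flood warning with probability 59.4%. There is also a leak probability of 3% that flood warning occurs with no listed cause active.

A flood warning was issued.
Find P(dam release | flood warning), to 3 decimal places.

P(dam release | flood warning) ≈ 0.117

Under noisy-OR, P(flood warning | causes) = 1 − (1−0.03)·∏(1−qᵢ) over the active causes.
Weight on dam release=true, given the evidence: 0.015458 + 0.004232 = 0.019690
Normalizer over all consistent configurations: 0.03*0.85*0.97 + 0.60618*0.85*0.03 + 0.85353*0.15*0.97 + 0.940533*0.15*0.03 = 0.168614
P(dam release | flood warning) = 0.019690/0.168614 ≈ 0.117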